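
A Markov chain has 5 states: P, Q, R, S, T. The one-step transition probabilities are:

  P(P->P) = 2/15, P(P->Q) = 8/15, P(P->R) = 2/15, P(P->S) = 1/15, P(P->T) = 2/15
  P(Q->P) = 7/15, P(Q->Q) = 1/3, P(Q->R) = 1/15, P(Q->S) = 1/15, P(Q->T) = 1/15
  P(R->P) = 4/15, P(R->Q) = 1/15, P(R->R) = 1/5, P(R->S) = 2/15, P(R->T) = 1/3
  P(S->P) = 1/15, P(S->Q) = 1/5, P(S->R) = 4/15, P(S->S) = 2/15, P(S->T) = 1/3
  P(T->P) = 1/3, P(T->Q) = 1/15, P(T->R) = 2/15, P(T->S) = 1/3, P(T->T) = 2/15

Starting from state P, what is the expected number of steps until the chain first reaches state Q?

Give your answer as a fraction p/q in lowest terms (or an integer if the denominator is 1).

Answer: 20385/6544

Derivation:
Let h_i = expected steps to first reach Q from state i.
Boundary: h_Q = 0.
First-step equations for the other states:
  h_P = 1 + 2/15*h_P + 8/15*h_Q + 2/15*h_R + 1/15*h_S + 2/15*h_T
  h_R = 1 + 4/15*h_P + 1/15*h_Q + 1/5*h_R + 2/15*h_S + 1/3*h_T
  h_S = 1 + 1/15*h_P + 1/5*h_Q + 4/15*h_R + 2/15*h_S + 1/3*h_T
  h_T = 1 + 1/3*h_P + 1/15*h_Q + 2/15*h_R + 1/3*h_S + 2/15*h_T

Substituting h_Q = 0 and rearranging gives the linear system (I - Q) h = 1:
  [13/15, -2/15, -1/15, -2/15] . (h_P, h_R, h_S, h_T) = 1
  [-4/15, 4/5, -2/15, -1/3] . (h_P, h_R, h_S, h_T) = 1
  [-1/15, -4/15, 13/15, -1/3] . (h_P, h_R, h_S, h_T) = 1
  [-1/3, -2/15, -1/3, 13/15] . (h_P, h_R, h_S, h_T) = 1

Solving yields:
  h_P = 20385/6544
  h_R = 34155/6544
  h_S = 32355/6544
  h_T = 16545/3272

Starting state is P, so the expected hitting time is h_P = 20385/6544.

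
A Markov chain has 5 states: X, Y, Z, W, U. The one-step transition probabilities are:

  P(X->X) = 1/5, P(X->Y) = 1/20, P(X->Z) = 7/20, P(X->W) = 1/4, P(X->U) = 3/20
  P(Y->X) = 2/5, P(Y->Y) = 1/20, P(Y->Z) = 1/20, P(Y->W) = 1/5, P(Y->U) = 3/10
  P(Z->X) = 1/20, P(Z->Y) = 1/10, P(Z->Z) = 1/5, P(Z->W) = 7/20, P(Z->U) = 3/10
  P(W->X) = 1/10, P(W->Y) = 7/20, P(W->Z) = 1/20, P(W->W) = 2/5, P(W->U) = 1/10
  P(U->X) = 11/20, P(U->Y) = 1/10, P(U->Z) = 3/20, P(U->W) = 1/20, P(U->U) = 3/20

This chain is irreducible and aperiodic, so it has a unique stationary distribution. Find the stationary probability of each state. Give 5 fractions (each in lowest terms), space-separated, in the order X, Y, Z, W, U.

The stationary distribution satisfies pi = pi * P, i.e.:
  pi_X = 1/5*pi_X + 2/5*pi_Y + 1/20*pi_Z + 1/10*pi_W + 11/20*pi_U
  pi_Y = 1/20*pi_X + 1/20*pi_Y + 1/10*pi_Z + 7/20*pi_W + 1/10*pi_U
  pi_Z = 7/20*pi_X + 1/20*pi_Y + 1/5*pi_Z + 1/20*pi_W + 3/20*pi_U
  pi_W = 1/4*pi_X + 1/5*pi_Y + 7/20*pi_Z + 2/5*pi_W + 1/20*pi_U
  pi_U = 3/20*pi_X + 3/10*pi_Y + 3/10*pi_Z + 1/10*pi_W + 3/20*pi_U
with normalization: pi_X + pi_Y + pi_Z + pi_W + pi_U = 1.

Using the first 4 balance equations plus normalization, the linear system A*pi = b is:
  [-4/5, 2/5, 1/20, 1/10, 11/20] . pi = 0
  [1/20, -19/20, 1/10, 7/20, 1/10] . pi = 0
  [7/20, 1/20, -4/5, 1/20, 3/20] . pi = 0
  [1/4, 1/5, 7/20, -3/5, 1/20] . pi = 0
  [1, 1, 1, 1, 1] . pi = 1

Solving yields:
  pi_X = 20431/84278
  pi_Y = 24615/168556
  pi_Z = 6995/42139
  pi_W = 44133/168556
  pi_U = 15483/84278

Verification (pi * P):
  20431/84278*1/5 + 24615/168556*2/5 + 6995/42139*1/20 + 44133/168556*1/10 + 15483/84278*11/20 = 20431/84278 = pi_X  (ok)
  20431/84278*1/20 + 24615/168556*1/20 + 6995/42139*1/10 + 44133/168556*7/20 + 15483/84278*1/10 = 24615/168556 = pi_Y  (ok)
  20431/84278*7/20 + 24615/168556*1/20 + 6995/42139*1/5 + 44133/168556*1/20 + 15483/84278*3/20 = 6995/42139 = pi_Z  (ok)
  20431/84278*1/4 + 24615/168556*1/5 + 6995/42139*7/20 + 44133/168556*2/5 + 15483/84278*1/20 = 44133/168556 = pi_W  (ok)
  20431/84278*3/20 + 24615/168556*3/10 + 6995/42139*3/10 + 44133/168556*1/10 + 15483/84278*3/20 = 15483/84278 = pi_U  (ok)

Answer: 20431/84278 24615/168556 6995/42139 44133/168556 15483/84278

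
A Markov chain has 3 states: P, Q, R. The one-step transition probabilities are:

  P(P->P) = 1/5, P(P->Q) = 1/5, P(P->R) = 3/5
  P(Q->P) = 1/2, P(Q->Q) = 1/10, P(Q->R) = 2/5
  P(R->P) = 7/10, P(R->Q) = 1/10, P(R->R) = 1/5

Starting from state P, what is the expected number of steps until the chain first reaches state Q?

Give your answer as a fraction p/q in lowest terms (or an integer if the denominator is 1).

Answer: 70/11

Derivation:
Let h_i = expected steps to first reach Q from state i.
Boundary: h_Q = 0.
First-step equations for the other states:
  h_P = 1 + 1/5*h_P + 1/5*h_Q + 3/5*h_R
  h_R = 1 + 7/10*h_P + 1/10*h_Q + 1/5*h_R

Substituting h_Q = 0 and rearranging gives the linear system (I - Q) h = 1:
  [4/5, -3/5] . (h_P, h_R) = 1
  [-7/10, 4/5] . (h_P, h_R) = 1

Solving yields:
  h_P = 70/11
  h_R = 75/11

Starting state is P, so the expected hitting time is h_P = 70/11.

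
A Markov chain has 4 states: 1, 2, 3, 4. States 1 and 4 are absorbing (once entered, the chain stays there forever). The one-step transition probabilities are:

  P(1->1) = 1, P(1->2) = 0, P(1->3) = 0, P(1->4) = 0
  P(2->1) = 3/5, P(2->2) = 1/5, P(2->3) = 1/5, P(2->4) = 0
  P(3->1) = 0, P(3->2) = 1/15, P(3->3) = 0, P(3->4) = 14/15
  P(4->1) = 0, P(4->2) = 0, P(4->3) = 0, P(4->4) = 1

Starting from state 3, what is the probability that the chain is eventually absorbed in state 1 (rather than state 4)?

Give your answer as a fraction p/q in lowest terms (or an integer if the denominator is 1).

Answer: 3/59

Derivation:
Let a_i = P(absorbed in 1 | start in state i).
Boundary conditions: a_1 = 1, a_4 = 0.
For each transient state i, a_i = sum_j P(i->j) * a_j:
  a_2 = 3/5*a_1 + 1/5*a_2 + 1/5*a_3 + 0*a_4
  a_3 = 0*a_1 + 1/15*a_2 + 0*a_3 + 14/15*a_4

Substituting a_1 = 1 and a_4 = 0, rearrange to (I - Q) a = r where r[i] = P(i -> 1):
  [4/5, -1/5] . (a_2, a_3) = 3/5
  [-1/15, 1] . (a_2, a_3) = 0

Solving yields:
  a_2 = 45/59
  a_3 = 3/59

Starting state is 3, so the absorption probability is a_3 = 3/59.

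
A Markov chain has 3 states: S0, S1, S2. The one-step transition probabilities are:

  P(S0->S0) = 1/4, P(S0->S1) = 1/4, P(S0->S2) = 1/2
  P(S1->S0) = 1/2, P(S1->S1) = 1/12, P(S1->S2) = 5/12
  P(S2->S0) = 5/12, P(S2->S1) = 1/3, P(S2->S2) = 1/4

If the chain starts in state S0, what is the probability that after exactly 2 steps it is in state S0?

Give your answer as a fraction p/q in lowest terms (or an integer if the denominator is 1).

Computing P^2 by repeated multiplication:
P^1 =
  S0: [1/4, 1/4, 1/2]
  S1: [1/2, 1/12, 5/12]
  S2: [5/12, 1/3, 1/4]
P^2 =
  S0: [19/48, 1/4, 17/48]
  S1: [49/144, 13/48, 7/18]
  S2: [3/8, 31/144, 59/144]

(P^2)[S0 -> S0] = 19/48

Answer: 19/48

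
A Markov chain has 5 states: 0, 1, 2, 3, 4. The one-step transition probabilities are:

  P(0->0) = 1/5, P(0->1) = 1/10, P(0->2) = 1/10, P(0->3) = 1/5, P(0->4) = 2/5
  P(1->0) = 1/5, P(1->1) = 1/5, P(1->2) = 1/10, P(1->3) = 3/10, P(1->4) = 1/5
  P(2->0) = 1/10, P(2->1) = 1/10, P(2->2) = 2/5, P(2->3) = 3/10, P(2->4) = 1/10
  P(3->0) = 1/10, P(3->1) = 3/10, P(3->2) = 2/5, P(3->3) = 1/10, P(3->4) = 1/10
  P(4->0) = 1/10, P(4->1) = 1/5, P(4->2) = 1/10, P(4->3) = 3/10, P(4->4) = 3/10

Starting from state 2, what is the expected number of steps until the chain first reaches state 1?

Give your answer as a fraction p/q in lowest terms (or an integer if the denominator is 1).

Let h_i = expected steps to first reach 1 from state i.
Boundary: h_1 = 0.
First-step equations for the other states:
  h_0 = 1 + 1/5*h_0 + 1/10*h_1 + 1/10*h_2 + 1/5*h_3 + 2/5*h_4
  h_2 = 1 + 1/10*h_0 + 1/10*h_1 + 2/5*h_2 + 3/10*h_3 + 1/10*h_4
  h_3 = 1 + 1/10*h_0 + 3/10*h_1 + 2/5*h_2 + 1/10*h_3 + 1/10*h_4
  h_4 = 1 + 1/10*h_0 + 1/5*h_1 + 1/10*h_2 + 3/10*h_3 + 3/10*h_4

Substituting h_1 = 0 and rearranging gives the linear system (I - Q) h = 1:
  [4/5, -1/10, -1/5, -2/5] . (h_0, h_2, h_3, h_4) = 1
  [-1/10, 3/5, -3/10, -1/10] . (h_0, h_2, h_3, h_4) = 1
  [-1/10, -2/5, 9/10, -1/10] . (h_0, h_2, h_3, h_4) = 1
  [-1/10, -1/10, -3/10, 7/10] . (h_0, h_2, h_3, h_4) = 1

Solving yields:
  h_0 = 1055/178
  h_2 = 540/89
  h_3 = 450/89
  h_4 = 945/178

Starting state is 2, so the expected hitting time is h_2 = 540/89.

Answer: 540/89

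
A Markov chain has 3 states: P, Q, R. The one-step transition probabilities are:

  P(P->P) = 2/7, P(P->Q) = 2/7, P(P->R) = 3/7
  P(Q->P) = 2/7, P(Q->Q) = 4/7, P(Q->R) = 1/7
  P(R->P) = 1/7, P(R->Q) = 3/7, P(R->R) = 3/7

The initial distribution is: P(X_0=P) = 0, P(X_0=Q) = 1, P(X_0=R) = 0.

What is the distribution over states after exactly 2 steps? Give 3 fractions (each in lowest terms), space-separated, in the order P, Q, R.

Answer: 13/49 23/49 13/49

Derivation:
Propagating the distribution step by step (d_{t+1} = d_t * P):
d_0 = (P=0, Q=1, R=0)
  d_1[P] = 0*2/7 + 1*2/7 + 0*1/7 = 2/7
  d_1[Q] = 0*2/7 + 1*4/7 + 0*3/7 = 4/7
  d_1[R] = 0*3/7 + 1*1/7 + 0*3/7 = 1/7
d_1 = (P=2/7, Q=4/7, R=1/7)
  d_2[P] = 2/7*2/7 + 4/7*2/7 + 1/7*1/7 = 13/49
  d_2[Q] = 2/7*2/7 + 4/7*4/7 + 1/7*3/7 = 23/49
  d_2[R] = 2/7*3/7 + 4/7*1/7 + 1/7*3/7 = 13/49
d_2 = (P=13/49, Q=23/49, R=13/49)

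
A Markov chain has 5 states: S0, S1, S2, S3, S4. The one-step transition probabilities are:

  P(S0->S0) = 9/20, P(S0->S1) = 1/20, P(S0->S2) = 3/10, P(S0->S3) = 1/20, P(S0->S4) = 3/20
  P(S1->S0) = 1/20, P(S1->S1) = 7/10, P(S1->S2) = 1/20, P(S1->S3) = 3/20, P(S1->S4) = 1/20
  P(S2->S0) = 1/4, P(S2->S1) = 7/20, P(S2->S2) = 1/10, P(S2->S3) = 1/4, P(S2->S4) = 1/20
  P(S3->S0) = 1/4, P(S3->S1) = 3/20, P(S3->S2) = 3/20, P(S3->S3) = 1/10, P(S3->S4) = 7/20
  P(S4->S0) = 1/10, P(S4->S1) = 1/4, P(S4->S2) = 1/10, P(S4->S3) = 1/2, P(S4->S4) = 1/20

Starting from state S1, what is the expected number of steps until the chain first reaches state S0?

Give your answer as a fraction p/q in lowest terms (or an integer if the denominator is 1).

Answer: 141800/15303

Derivation:
Let h_i = expected steps to first reach S0 from state i.
Boundary: h_S0 = 0.
First-step equations for the other states:
  h_S1 = 1 + 1/20*h_S0 + 7/10*h_S1 + 1/20*h_S2 + 3/20*h_S3 + 1/20*h_S4
  h_S2 = 1 + 1/4*h_S0 + 7/20*h_S1 + 1/10*h_S2 + 1/4*h_S3 + 1/20*h_S4
  h_S3 = 1 + 1/4*h_S0 + 3/20*h_S1 + 3/20*h_S2 + 1/10*h_S3 + 7/20*h_S4
  h_S4 = 1 + 1/10*h_S0 + 1/4*h_S1 + 1/10*h_S2 + 1/2*h_S3 + 1/20*h_S4

Substituting h_S0 = 0 and rearranging gives the linear system (I - Q) h = 1:
  [3/10, -1/20, -3/20, -1/20] . (h_S1, h_S2, h_S3, h_S4) = 1
  [-7/20, 9/10, -1/4, -1/20] . (h_S1, h_S2, h_S3, h_S4) = 1
  [-3/20, -3/20, 9/10, -7/20] . (h_S1, h_S2, h_S3, h_S4) = 1
  [-1/4, -1/10, -1/2, 19/20] . (h_S1, h_S2, h_S3, h_S4) = 1

Solving yields:
  h_S1 = 141800/15303
  h_S2 = 36040/5101
  h_S3 = 105440/15303
  h_S4 = 40100/5101

Starting state is S1, so the expected hitting time is h_S1 = 141800/15303.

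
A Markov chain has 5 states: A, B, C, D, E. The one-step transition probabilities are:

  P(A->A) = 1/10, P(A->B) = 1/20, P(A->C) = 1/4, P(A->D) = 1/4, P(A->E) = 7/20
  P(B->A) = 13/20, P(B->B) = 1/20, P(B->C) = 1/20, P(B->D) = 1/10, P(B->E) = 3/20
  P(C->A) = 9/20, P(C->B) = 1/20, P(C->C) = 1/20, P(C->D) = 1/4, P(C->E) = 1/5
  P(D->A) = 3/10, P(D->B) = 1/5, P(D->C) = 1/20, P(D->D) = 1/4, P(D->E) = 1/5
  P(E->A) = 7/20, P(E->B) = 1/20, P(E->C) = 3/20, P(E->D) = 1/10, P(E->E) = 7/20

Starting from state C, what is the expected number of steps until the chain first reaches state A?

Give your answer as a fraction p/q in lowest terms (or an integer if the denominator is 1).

Let h_i = expected steps to first reach A from state i.
Boundary: h_A = 0.
First-step equations for the other states:
  h_B = 1 + 13/20*h_A + 1/20*h_B + 1/20*h_C + 1/10*h_D + 3/20*h_E
  h_C = 1 + 9/20*h_A + 1/20*h_B + 1/20*h_C + 1/4*h_D + 1/5*h_E
  h_D = 1 + 3/10*h_A + 1/5*h_B + 1/20*h_C + 1/4*h_D + 1/5*h_E
  h_E = 1 + 7/20*h_A + 1/20*h_B + 3/20*h_C + 1/10*h_D + 7/20*h_E

Substituting h_A = 0 and rearranging gives the linear system (I - Q) h = 1:
  [19/20, -1/20, -1/10, -3/20] . (h_B, h_C, h_D, h_E) = 1
  [-1/20, 19/20, -1/4, -1/5] . (h_B, h_C, h_D, h_E) = 1
  [-1/5, -1/20, 3/4, -1/5] . (h_B, h_C, h_D, h_E) = 1
  [-1/20, -3/20, -1/10, 13/20] . (h_B, h_C, h_D, h_E) = 1

Solving yields:
  h_B = 2000/1061
  h_C = 69440/28647
  h_D = 77540/28647
  h_E = 76180/28647

Starting state is C, so the expected hitting time is h_C = 69440/28647.

Answer: 69440/28647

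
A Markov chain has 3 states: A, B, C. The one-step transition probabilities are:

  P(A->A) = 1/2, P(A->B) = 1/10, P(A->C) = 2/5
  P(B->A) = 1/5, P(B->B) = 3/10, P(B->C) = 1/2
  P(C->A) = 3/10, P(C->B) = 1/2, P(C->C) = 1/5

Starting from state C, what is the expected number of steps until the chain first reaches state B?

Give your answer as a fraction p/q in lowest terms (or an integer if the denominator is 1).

Let h_i = expected steps to first reach B from state i.
Boundary: h_B = 0.
First-step equations for the other states:
  h_A = 1 + 1/2*h_A + 1/10*h_B + 2/5*h_C
  h_C = 1 + 3/10*h_A + 1/2*h_B + 1/5*h_C

Substituting h_B = 0 and rearranging gives the linear system (I - Q) h = 1:
  [1/2, -2/5] . (h_A, h_C) = 1
  [-3/10, 4/5] . (h_A, h_C) = 1

Solving yields:
  h_A = 30/7
  h_C = 20/7

Starting state is C, so the expected hitting time is h_C = 20/7.

Answer: 20/7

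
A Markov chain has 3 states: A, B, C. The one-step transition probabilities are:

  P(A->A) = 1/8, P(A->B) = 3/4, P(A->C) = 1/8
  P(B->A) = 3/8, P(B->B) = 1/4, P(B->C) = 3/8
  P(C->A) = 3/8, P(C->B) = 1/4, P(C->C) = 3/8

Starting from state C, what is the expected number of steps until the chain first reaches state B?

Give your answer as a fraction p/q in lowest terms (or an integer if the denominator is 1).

Let h_i = expected steps to first reach B from state i.
Boundary: h_B = 0.
First-step equations for the other states:
  h_A = 1 + 1/8*h_A + 3/4*h_B + 1/8*h_C
  h_C = 1 + 3/8*h_A + 1/4*h_B + 3/8*h_C

Substituting h_B = 0 and rearranging gives the linear system (I - Q) h = 1:
  [7/8, -1/8] . (h_A, h_C) = 1
  [-3/8, 5/8] . (h_A, h_C) = 1

Solving yields:
  h_A = 3/2
  h_C = 5/2

Starting state is C, so the expected hitting time is h_C = 5/2.

Answer: 5/2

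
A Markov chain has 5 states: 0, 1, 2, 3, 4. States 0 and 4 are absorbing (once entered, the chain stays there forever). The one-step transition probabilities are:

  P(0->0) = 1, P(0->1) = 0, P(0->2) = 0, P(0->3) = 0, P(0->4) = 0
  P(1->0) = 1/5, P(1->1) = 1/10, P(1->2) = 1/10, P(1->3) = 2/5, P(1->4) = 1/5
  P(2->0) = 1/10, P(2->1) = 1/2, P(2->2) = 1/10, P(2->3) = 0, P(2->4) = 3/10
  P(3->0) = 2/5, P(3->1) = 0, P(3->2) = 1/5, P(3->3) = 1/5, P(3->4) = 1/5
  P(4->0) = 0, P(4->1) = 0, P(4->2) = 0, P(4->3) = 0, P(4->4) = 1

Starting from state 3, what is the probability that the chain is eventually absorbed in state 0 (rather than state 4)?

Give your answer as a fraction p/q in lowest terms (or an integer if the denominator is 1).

Let a_i = P(absorbed in 0 | start in state i).
Boundary conditions: a_0 = 1, a_4 = 0.
For each transient state i, a_i = sum_j P(i->j) * a_j:
  a_1 = 1/5*a_0 + 1/10*a_1 + 1/10*a_2 + 2/5*a_3 + 1/5*a_4
  a_2 = 1/10*a_0 + 1/2*a_1 + 1/10*a_2 + 0*a_3 + 3/10*a_4
  a_3 = 2/5*a_0 + 0*a_1 + 1/5*a_2 + 1/5*a_3 + 1/5*a_4

Substituting a_0 = 1 and a_4 = 0, rearrange to (I - Q) a = r where r[i] = P(i -> 0):
  [9/10, -1/10, -2/5] . (a_1, a_2, a_3) = 1/5
  [-1/2, 9/10, 0] . (a_1, a_2, a_3) = 1/10
  [0, -1/5, 4/5] . (a_1, a_2, a_3) = 2/5

Solving yields:
  a_1 = 38/71
  a_2 = 29/71
  a_3 = 171/284

Starting state is 3, so the absorption probability is a_3 = 171/284.

Answer: 171/284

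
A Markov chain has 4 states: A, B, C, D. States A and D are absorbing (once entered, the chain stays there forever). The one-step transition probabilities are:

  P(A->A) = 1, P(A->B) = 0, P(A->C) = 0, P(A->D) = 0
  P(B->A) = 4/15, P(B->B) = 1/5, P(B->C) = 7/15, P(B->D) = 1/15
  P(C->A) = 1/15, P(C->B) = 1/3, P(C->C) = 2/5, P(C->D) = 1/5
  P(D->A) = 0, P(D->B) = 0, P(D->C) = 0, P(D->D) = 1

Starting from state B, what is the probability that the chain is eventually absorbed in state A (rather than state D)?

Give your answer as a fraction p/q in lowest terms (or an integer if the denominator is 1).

Answer: 43/73

Derivation:
Let a_i = P(absorbed in A | start in state i).
Boundary conditions: a_A = 1, a_D = 0.
For each transient state i, a_i = sum_j P(i->j) * a_j:
  a_B = 4/15*a_A + 1/5*a_B + 7/15*a_C + 1/15*a_D
  a_C = 1/15*a_A + 1/3*a_B + 2/5*a_C + 1/5*a_D

Substituting a_A = 1 and a_D = 0, rearrange to (I - Q) a = r where r[i] = P(i -> A):
  [4/5, -7/15] . (a_B, a_C) = 4/15
  [-1/3, 3/5] . (a_B, a_C) = 1/15

Solving yields:
  a_B = 43/73
  a_C = 32/73

Starting state is B, so the absorption probability is a_B = 43/73.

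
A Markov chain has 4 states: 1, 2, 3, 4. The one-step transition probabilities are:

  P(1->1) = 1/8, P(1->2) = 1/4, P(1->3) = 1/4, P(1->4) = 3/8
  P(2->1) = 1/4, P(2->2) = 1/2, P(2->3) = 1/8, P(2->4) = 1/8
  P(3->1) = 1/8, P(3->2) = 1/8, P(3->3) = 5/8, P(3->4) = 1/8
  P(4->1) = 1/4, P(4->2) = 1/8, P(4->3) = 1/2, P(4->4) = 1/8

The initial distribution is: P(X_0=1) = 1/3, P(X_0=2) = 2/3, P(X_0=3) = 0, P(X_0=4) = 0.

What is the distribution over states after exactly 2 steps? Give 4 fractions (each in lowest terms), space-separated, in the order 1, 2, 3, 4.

Answer: 13/64 59/192 5/16 17/96

Derivation:
Propagating the distribution step by step (d_{t+1} = d_t * P):
d_0 = (1=1/3, 2=2/3, 3=0, 4=0)
  d_1[1] = 1/3*1/8 + 2/3*1/4 + 0*1/8 + 0*1/4 = 5/24
  d_1[2] = 1/3*1/4 + 2/3*1/2 + 0*1/8 + 0*1/8 = 5/12
  d_1[3] = 1/3*1/4 + 2/3*1/8 + 0*5/8 + 0*1/2 = 1/6
  d_1[4] = 1/3*3/8 + 2/3*1/8 + 0*1/8 + 0*1/8 = 5/24
d_1 = (1=5/24, 2=5/12, 3=1/6, 4=5/24)
  d_2[1] = 5/24*1/8 + 5/12*1/4 + 1/6*1/8 + 5/24*1/4 = 13/64
  d_2[2] = 5/24*1/4 + 5/12*1/2 + 1/6*1/8 + 5/24*1/8 = 59/192
  d_2[3] = 5/24*1/4 + 5/12*1/8 + 1/6*5/8 + 5/24*1/2 = 5/16
  d_2[4] = 5/24*3/8 + 5/12*1/8 + 1/6*1/8 + 5/24*1/8 = 17/96
d_2 = (1=13/64, 2=59/192, 3=5/16, 4=17/96)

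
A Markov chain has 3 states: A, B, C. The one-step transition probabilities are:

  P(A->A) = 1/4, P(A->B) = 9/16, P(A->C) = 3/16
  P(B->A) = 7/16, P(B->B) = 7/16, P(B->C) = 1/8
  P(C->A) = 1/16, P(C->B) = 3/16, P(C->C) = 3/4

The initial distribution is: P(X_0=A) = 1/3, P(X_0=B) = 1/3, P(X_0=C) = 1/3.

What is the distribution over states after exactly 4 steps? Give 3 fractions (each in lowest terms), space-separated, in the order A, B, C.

Answer: 8265/32768 18547/49152 36415/98304

Derivation:
Propagating the distribution step by step (d_{t+1} = d_t * P):
d_0 = (A=1/3, B=1/3, C=1/3)
  d_1[A] = 1/3*1/4 + 1/3*7/16 + 1/3*1/16 = 1/4
  d_1[B] = 1/3*9/16 + 1/3*7/16 + 1/3*3/16 = 19/48
  d_1[C] = 1/3*3/16 + 1/3*1/8 + 1/3*3/4 = 17/48
d_1 = (A=1/4, B=19/48, C=17/48)
  d_2[A] = 1/4*1/4 + 19/48*7/16 + 17/48*1/16 = 33/128
  d_2[B] = 1/4*9/16 + 19/48*7/16 + 17/48*3/16 = 73/192
  d_2[C] = 1/4*3/16 + 19/48*1/8 + 17/48*3/4 = 139/384
d_2 = (A=33/128, B=73/192, C=139/384)
  d_3[A] = 33/128*1/4 + 73/192*7/16 + 139/384*1/16 = 519/2048
  d_3[B] = 33/128*9/16 + 73/192*7/16 + 139/384*3/16 = 1165/3072
  d_3[C] = 33/128*3/16 + 73/192*1/8 + 139/384*3/4 = 2257/6144
d_3 = (A=519/2048, B=1165/3072, C=2257/6144)
  d_4[A] = 519/2048*1/4 + 1165/3072*7/16 + 2257/6144*1/16 = 8265/32768
  d_4[B] = 519/2048*9/16 + 1165/3072*7/16 + 2257/6144*3/16 = 18547/49152
  d_4[C] = 519/2048*3/16 + 1165/3072*1/8 + 2257/6144*3/4 = 36415/98304
d_4 = (A=8265/32768, B=18547/49152, C=36415/98304)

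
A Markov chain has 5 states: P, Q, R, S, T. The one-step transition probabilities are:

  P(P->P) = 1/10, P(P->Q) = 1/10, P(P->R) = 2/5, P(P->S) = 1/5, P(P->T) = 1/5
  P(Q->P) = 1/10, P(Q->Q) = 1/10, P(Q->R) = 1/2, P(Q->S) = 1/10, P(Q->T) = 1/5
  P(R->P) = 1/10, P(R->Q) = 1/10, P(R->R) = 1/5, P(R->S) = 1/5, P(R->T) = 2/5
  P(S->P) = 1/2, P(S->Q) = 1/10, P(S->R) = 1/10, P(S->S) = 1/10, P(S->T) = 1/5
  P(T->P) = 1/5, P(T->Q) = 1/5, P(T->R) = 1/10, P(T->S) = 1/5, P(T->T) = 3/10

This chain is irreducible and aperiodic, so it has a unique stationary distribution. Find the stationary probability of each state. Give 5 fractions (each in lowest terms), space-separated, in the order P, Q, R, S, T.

The stationary distribution satisfies pi = pi * P, i.e.:
  pi_P = 1/10*pi_P + 1/10*pi_Q + 1/10*pi_R + 1/2*pi_S + 1/5*pi_T
  pi_Q = 1/10*pi_P + 1/10*pi_Q + 1/10*pi_R + 1/10*pi_S + 1/5*pi_T
  pi_R = 2/5*pi_P + 1/2*pi_Q + 1/5*pi_R + 1/10*pi_S + 1/10*pi_T
  pi_S = 1/5*pi_P + 1/10*pi_Q + 1/5*pi_R + 1/10*pi_S + 1/5*pi_T
  pi_T = 1/5*pi_P + 1/5*pi_Q + 2/5*pi_R + 1/5*pi_S + 3/10*pi_T
with normalization: pi_P + pi_Q + pi_R + pi_S + pi_T = 1.

Using the first 4 balance equations plus normalization, the linear system A*pi = b is:
  [-9/10, 1/10, 1/10, 1/2, 1/5] . pi = 0
  [1/10, -9/10, 1/10, 1/10, 1/5] . pi = 0
  [2/5, 1/2, -4/5, 1/10, 1/10] . pi = 0
  [1/5, 1/10, 1/5, -9/10, 1/5] . pi = 0
  [1, 1, 1, 1, 1] . pi = 1

Solving yields:
  pi_P = 1223/6256
  pi_Q = 797/6256
  pi_R = 1457/6256
  pi_S = 1065/6256
  pi_T = 857/3128

Verification (pi * P):
  1223/6256*1/10 + 797/6256*1/10 + 1457/6256*1/10 + 1065/6256*1/2 + 857/3128*1/5 = 1223/6256 = pi_P  (ok)
  1223/6256*1/10 + 797/6256*1/10 + 1457/6256*1/10 + 1065/6256*1/10 + 857/3128*1/5 = 797/6256 = pi_Q  (ok)
  1223/6256*2/5 + 797/6256*1/2 + 1457/6256*1/5 + 1065/6256*1/10 + 857/3128*1/10 = 1457/6256 = pi_R  (ok)
  1223/6256*1/5 + 797/6256*1/10 + 1457/6256*1/5 + 1065/6256*1/10 + 857/3128*1/5 = 1065/6256 = pi_S  (ok)
  1223/6256*1/5 + 797/6256*1/5 + 1457/6256*2/5 + 1065/6256*1/5 + 857/3128*3/10 = 857/3128 = pi_T  (ok)

Answer: 1223/6256 797/6256 1457/6256 1065/6256 857/3128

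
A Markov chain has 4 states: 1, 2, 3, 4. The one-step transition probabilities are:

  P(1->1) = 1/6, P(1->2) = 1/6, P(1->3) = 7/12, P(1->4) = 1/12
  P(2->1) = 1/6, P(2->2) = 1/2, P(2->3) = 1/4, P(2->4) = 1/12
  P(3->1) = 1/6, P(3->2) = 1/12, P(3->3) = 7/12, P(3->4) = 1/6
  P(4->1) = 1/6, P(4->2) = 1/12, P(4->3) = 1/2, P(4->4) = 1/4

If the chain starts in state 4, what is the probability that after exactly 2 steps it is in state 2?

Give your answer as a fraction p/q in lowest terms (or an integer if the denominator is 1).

Computing P^2 by repeated multiplication:
P^1 =
  1: [1/6, 1/6, 7/12, 1/12]
  2: [1/6, 1/2, 1/4, 1/12]
  3: [1/6, 1/12, 7/12, 1/6]
  4: [1/6, 1/12, 1/2, 1/4]
P^2 =
  1: [1/6, 1/6, 25/48, 7/48]
  2: [1/6, 11/36, 59/144, 17/144]
  3: [1/6, 19/144, 13/24, 23/144]
  4: [1/6, 19/144, 77/144, 1/6]

(P^2)[4 -> 2] = 19/144

Answer: 19/144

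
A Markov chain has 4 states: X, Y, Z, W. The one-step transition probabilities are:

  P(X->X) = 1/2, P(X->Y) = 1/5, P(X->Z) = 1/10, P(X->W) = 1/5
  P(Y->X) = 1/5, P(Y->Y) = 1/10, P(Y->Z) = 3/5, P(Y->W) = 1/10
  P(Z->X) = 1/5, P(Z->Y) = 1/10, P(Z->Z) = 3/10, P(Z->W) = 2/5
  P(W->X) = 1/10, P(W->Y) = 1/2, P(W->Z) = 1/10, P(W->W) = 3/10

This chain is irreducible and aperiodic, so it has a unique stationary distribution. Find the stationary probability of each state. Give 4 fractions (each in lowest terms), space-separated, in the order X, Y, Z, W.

The stationary distribution satisfies pi = pi * P, i.e.:
  pi_X = 1/2*pi_X + 1/5*pi_Y + 1/5*pi_Z + 1/10*pi_W
  pi_Y = 1/5*pi_X + 1/10*pi_Y + 1/10*pi_Z + 1/2*pi_W
  pi_Z = 1/10*pi_X + 3/5*pi_Y + 3/10*pi_Z + 1/10*pi_W
  pi_W = 1/5*pi_X + 1/10*pi_Y + 2/5*pi_Z + 3/10*pi_W
with normalization: pi_X + pi_Y + pi_Z + pi_W = 1.

Using the first 3 balance equations plus normalization, the linear system A*pi = b is:
  [-1/2, 1/5, 1/5, 1/10] . pi = 0
  [1/5, -9/10, 1/10, 1/2] . pi = 0
  [1/10, 3/5, -7/10, 1/10] . pi = 0
  [1, 1, 1, 1] . pi = 1

Solving yields:
  pi_X = 69/277
  pi_Y = 63/277
  pi_Z = 74/277
  pi_W = 71/277

Verification (pi * P):
  69/277*1/2 + 63/277*1/5 + 74/277*1/5 + 71/277*1/10 = 69/277 = pi_X  (ok)
  69/277*1/5 + 63/277*1/10 + 74/277*1/10 + 71/277*1/2 = 63/277 = pi_Y  (ok)
  69/277*1/10 + 63/277*3/5 + 74/277*3/10 + 71/277*1/10 = 74/277 = pi_Z  (ok)
  69/277*1/5 + 63/277*1/10 + 74/277*2/5 + 71/277*3/10 = 71/277 = pi_W  (ok)

Answer: 69/277 63/277 74/277 71/277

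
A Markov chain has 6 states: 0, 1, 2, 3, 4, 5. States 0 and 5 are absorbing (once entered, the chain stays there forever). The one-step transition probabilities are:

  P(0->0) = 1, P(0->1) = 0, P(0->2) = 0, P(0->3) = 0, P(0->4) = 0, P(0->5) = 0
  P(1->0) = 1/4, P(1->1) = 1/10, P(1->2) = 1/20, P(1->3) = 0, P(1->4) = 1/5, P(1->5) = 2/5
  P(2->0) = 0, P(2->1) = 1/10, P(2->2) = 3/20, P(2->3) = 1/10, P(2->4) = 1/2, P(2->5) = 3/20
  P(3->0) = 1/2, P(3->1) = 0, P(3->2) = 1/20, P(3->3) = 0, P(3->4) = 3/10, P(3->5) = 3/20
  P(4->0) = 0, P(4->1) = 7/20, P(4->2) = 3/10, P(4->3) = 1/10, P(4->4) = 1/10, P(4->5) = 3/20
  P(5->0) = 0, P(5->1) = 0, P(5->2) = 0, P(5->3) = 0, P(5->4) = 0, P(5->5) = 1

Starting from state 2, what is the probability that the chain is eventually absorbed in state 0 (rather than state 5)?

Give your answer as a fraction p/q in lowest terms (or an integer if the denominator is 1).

Answer: 5145/17491

Derivation:
Let a_i = P(absorbed in 0 | start in state i).
Boundary conditions: a_0 = 1, a_5 = 0.
For each transient state i, a_i = sum_j P(i->j) * a_j:
  a_1 = 1/4*a_0 + 1/10*a_1 + 1/20*a_2 + 0*a_3 + 1/5*a_4 + 2/5*a_5
  a_2 = 0*a_0 + 1/10*a_1 + 3/20*a_2 + 1/10*a_3 + 1/2*a_4 + 3/20*a_5
  a_3 = 1/2*a_0 + 0*a_1 + 1/20*a_2 + 0*a_3 + 3/10*a_4 + 3/20*a_5
  a_4 = 0*a_0 + 7/20*a_1 + 3/10*a_2 + 1/10*a_3 + 1/10*a_4 + 3/20*a_5

Substituting a_0 = 1 and a_5 = 0, rearrange to (I - Q) a = r where r[i] = P(i -> 0):
  [9/10, -1/20, 0, -1/5] . (a_1, a_2, a_3, a_4) = 1/4
  [-1/10, 17/20, -1/10, -1/2] . (a_1, a_2, a_3, a_4) = 0
  [0, -1/20, 1, -3/10] . (a_1, a_2, a_3, a_4) = 1/2
  [-7/20, -3/10, -1/10, 9/10] . (a_1, a_2, a_3, a_4) = 0

Solving yields:
  a_1 = 6335/17491
  a_2 = 5145/17491
  a_3 = 10610/17491
  a_4 = 10715/34982

Starting state is 2, so the absorption probability is a_2 = 5145/17491.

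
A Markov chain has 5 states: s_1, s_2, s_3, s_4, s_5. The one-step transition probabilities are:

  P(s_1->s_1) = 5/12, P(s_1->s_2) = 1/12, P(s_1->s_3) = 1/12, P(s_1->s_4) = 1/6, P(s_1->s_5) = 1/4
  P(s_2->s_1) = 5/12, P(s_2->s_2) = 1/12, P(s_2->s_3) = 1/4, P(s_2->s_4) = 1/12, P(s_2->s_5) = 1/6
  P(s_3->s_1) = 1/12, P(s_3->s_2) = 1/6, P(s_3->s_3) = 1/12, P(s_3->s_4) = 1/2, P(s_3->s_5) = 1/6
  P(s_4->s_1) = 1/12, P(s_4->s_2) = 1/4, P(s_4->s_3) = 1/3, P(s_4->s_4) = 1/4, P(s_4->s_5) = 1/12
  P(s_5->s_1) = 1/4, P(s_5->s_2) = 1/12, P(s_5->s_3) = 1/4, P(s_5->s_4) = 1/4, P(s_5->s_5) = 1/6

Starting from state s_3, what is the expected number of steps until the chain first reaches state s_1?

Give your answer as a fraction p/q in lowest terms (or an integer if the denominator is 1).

Let h_i = expected steps to first reach s_1 from state i.
Boundary: h_s_1 = 0.
First-step equations for the other states:
  h_s_2 = 1 + 5/12*h_s_1 + 1/12*h_s_2 + 1/4*h_s_3 + 1/12*h_s_4 + 1/6*h_s_5
  h_s_3 = 1 + 1/12*h_s_1 + 1/6*h_s_2 + 1/12*h_s_3 + 1/2*h_s_4 + 1/6*h_s_5
  h_s_4 = 1 + 1/12*h_s_1 + 1/4*h_s_2 + 1/3*h_s_3 + 1/4*h_s_4 + 1/12*h_s_5
  h_s_5 = 1 + 1/4*h_s_1 + 1/12*h_s_2 + 1/4*h_s_3 + 1/4*h_s_4 + 1/6*h_s_5

Substituting h_s_1 = 0 and rearranging gives the linear system (I - Q) h = 1:
  [11/12, -1/4, -1/12, -1/6] . (h_s_2, h_s_3, h_s_4, h_s_5) = 1
  [-1/6, 11/12, -1/2, -1/6] . (h_s_2, h_s_3, h_s_4, h_s_5) = 1
  [-1/4, -1/3, 3/4, -1/12] . (h_s_2, h_s_3, h_s_4, h_s_5) = 1
  [-1/12, -1/4, -1/4, 5/6] . (h_s_2, h_s_3, h_s_4, h_s_5) = 1

Solving yields:
  h_s_2 = 3296/769
  h_s_3 = 4732/769
  h_s_4 = 4680/769
  h_s_5 = 4076/769

Starting state is s_3, so the expected hitting time is h_s_3 = 4732/769.

Answer: 4732/769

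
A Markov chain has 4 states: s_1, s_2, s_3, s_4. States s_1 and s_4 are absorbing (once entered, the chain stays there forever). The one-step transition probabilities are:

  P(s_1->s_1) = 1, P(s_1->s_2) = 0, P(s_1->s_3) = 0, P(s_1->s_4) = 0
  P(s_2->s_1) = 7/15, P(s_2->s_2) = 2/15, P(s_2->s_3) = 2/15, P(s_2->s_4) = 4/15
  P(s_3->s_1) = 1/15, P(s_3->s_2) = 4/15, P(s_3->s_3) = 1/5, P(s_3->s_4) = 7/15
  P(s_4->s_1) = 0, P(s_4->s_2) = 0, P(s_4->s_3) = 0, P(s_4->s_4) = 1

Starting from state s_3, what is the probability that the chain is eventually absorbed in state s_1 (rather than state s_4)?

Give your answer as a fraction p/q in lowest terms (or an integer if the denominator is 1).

Let a_i = P(absorbed in s_1 | start in state i).
Boundary conditions: a_s_1 = 1, a_s_4 = 0.
For each transient state i, a_i = sum_j P(i->j) * a_j:
  a_s_2 = 7/15*a_s_1 + 2/15*a_s_2 + 2/15*a_s_3 + 4/15*a_s_4
  a_s_3 = 1/15*a_s_1 + 4/15*a_s_2 + 1/5*a_s_3 + 7/15*a_s_4

Substituting a_s_1 = 1 and a_s_4 = 0, rearrange to (I - Q) a = r where r[i] = P(i -> s_1):
  [13/15, -2/15] . (a_s_2, a_s_3) = 7/15
  [-4/15, 4/5] . (a_s_2, a_s_3) = 1/15

Solving yields:
  a_s_2 = 43/74
  a_s_3 = 41/148

Starting state is s_3, so the absorption probability is a_s_3 = 41/148.

Answer: 41/148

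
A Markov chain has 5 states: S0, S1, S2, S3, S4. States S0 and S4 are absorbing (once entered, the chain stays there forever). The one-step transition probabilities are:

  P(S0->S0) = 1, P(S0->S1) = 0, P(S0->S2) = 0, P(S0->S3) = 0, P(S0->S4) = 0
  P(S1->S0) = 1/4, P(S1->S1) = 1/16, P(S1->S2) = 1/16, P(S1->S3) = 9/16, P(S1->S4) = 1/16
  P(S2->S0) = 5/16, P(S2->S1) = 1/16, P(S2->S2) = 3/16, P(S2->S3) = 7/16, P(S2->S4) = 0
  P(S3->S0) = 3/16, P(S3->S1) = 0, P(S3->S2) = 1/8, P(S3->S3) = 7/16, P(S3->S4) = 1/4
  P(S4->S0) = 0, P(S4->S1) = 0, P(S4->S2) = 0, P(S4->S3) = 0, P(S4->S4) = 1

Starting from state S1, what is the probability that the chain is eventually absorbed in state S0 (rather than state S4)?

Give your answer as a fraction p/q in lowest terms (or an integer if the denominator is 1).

Let a_i = P(absorbed in S0 | start in state i).
Boundary conditions: a_S0 = 1, a_S4 = 0.
For each transient state i, a_i = sum_j P(i->j) * a_j:
  a_S1 = 1/4*a_S0 + 1/16*a_S1 + 1/16*a_S2 + 9/16*a_S3 + 1/16*a_S4
  a_S2 = 5/16*a_S0 + 1/16*a_S1 + 3/16*a_S2 + 7/16*a_S3 + 0*a_S4
  a_S3 = 3/16*a_S0 + 0*a_S1 + 1/8*a_S2 + 7/16*a_S3 + 1/4*a_S4

Substituting a_S0 = 1 and a_S4 = 0, rearrange to (I - Q) a = r where r[i] = P(i -> S0):
  [15/16, -1/16, -9/16] . (a_S1, a_S2, a_S3) = 1/4
  [-1/16, 13/16, -7/16] . (a_S1, a_S2, a_S3) = 5/16
  [0, -1/8, 9/16] . (a_S1, a_S2, a_S3) = 3/16

Solving yields:
  a_S1 = 919/1518
  a_S2 = 351/506
  a_S3 = 370/759

Starting state is S1, so the absorption probability is a_S1 = 919/1518.

Answer: 919/1518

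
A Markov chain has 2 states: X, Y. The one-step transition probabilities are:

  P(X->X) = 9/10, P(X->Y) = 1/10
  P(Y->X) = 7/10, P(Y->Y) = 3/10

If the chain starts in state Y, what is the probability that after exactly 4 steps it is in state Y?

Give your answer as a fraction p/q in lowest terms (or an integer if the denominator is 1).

Answer: 79/625

Derivation:
Computing P^4 by repeated multiplication:
P^1 =
  X: [9/10, 1/10]
  Y: [7/10, 3/10]
P^2 =
  X: [22/25, 3/25]
  Y: [21/25, 4/25]
P^3 =
  X: [219/250, 31/250]
  Y: [217/250, 33/250]
P^4 =
  X: [547/625, 78/625]
  Y: [546/625, 79/625]

(P^4)[Y -> Y] = 79/625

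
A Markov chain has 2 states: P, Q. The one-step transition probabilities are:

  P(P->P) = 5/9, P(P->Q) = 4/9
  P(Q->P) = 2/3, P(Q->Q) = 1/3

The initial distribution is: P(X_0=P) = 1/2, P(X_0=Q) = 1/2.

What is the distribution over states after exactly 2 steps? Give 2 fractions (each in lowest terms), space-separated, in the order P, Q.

Propagating the distribution step by step (d_{t+1} = d_t * P):
d_0 = (P=1/2, Q=1/2)
  d_1[P] = 1/2*5/9 + 1/2*2/3 = 11/18
  d_1[Q] = 1/2*4/9 + 1/2*1/3 = 7/18
d_1 = (P=11/18, Q=7/18)
  d_2[P] = 11/18*5/9 + 7/18*2/3 = 97/162
  d_2[Q] = 11/18*4/9 + 7/18*1/3 = 65/162
d_2 = (P=97/162, Q=65/162)

Answer: 97/162 65/162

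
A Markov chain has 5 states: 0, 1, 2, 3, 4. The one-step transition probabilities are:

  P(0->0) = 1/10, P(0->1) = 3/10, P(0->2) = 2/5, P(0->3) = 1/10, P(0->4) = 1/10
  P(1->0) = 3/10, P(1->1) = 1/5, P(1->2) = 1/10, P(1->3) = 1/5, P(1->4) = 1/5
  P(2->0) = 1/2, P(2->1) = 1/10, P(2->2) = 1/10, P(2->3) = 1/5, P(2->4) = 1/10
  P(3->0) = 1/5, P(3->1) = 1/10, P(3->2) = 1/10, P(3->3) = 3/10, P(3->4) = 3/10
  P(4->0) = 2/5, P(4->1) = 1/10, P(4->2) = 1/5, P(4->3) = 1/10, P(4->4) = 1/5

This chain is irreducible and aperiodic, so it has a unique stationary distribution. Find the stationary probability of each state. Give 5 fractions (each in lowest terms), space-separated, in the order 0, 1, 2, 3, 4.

The stationary distribution satisfies pi = pi * P, i.e.:
  pi_0 = 1/10*pi_0 + 3/10*pi_1 + 1/2*pi_2 + 1/5*pi_3 + 2/5*pi_4
  pi_1 = 3/10*pi_0 + 1/5*pi_1 + 1/10*pi_2 + 1/10*pi_3 + 1/10*pi_4
  pi_2 = 2/5*pi_0 + 1/10*pi_1 + 1/10*pi_2 + 1/10*pi_3 + 1/5*pi_4
  pi_3 = 1/10*pi_0 + 1/5*pi_1 + 1/5*pi_2 + 3/10*pi_3 + 1/10*pi_4
  pi_4 = 1/10*pi_0 + 1/5*pi_1 + 1/10*pi_2 + 3/10*pi_3 + 1/5*pi_4
with normalization: pi_0 + pi_1 + pi_2 + pi_3 + pi_4 = 1.

Using the first 4 balance equations plus normalization, the linear system A*pi = b is:
  [-9/10, 3/10, 1/2, 1/5, 2/5] . pi = 0
  [3/10, -4/5, 1/10, 1/10, 1/10] . pi = 0
  [2/5, 1/10, -9/10, 1/10, 1/5] . pi = 0
  [1/10, 1/5, 1/5, -7/10, 1/10] . pi = 0
  [1, 1, 1, 1, 1] . pi = 1

Solving yields:
  pi_0 = 2987/10541
  pi_1 = 1835/10541
  pi_2 = 2128/10541
  pi_3 = 1813/10541
  pi_4 = 14/83

Verification (pi * P):
  2987/10541*1/10 + 1835/10541*3/10 + 2128/10541*1/2 + 1813/10541*1/5 + 14/83*2/5 = 2987/10541 = pi_0  (ok)
  2987/10541*3/10 + 1835/10541*1/5 + 2128/10541*1/10 + 1813/10541*1/10 + 14/83*1/10 = 1835/10541 = pi_1  (ok)
  2987/10541*2/5 + 1835/10541*1/10 + 2128/10541*1/10 + 1813/10541*1/10 + 14/83*1/5 = 2128/10541 = pi_2  (ok)
  2987/10541*1/10 + 1835/10541*1/5 + 2128/10541*1/5 + 1813/10541*3/10 + 14/83*1/10 = 1813/10541 = pi_3  (ok)
  2987/10541*1/10 + 1835/10541*1/5 + 2128/10541*1/10 + 1813/10541*3/10 + 14/83*1/5 = 14/83 = pi_4  (ok)

Answer: 2987/10541 1835/10541 2128/10541 1813/10541 14/83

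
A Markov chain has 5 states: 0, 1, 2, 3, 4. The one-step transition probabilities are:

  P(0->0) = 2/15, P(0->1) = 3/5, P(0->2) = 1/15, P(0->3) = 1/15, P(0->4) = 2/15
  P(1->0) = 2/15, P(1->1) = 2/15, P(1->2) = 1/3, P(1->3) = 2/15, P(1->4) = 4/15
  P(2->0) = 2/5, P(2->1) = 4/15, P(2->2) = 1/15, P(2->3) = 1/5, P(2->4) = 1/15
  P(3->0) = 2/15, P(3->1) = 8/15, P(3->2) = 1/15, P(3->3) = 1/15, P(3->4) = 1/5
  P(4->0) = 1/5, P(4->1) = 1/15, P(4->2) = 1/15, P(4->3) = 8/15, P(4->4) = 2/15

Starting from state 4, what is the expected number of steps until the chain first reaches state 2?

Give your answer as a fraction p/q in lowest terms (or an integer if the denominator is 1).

Answer: 83715/11813

Derivation:
Let h_i = expected steps to first reach 2 from state i.
Boundary: h_2 = 0.
First-step equations for the other states:
  h_0 = 1 + 2/15*h_0 + 3/5*h_1 + 1/15*h_2 + 1/15*h_3 + 2/15*h_4
  h_1 = 1 + 2/15*h_0 + 2/15*h_1 + 1/3*h_2 + 2/15*h_3 + 4/15*h_4
  h_3 = 1 + 2/15*h_0 + 8/15*h_1 + 1/15*h_2 + 1/15*h_3 + 1/5*h_4
  h_4 = 1 + 1/5*h_0 + 1/15*h_1 + 1/15*h_2 + 8/15*h_3 + 2/15*h_4

Substituting h_2 = 0 and rearranging gives the linear system (I - Q) h = 1:
  [13/15, -3/5, -1/15, -2/15] . (h_0, h_1, h_3, h_4) = 1
  [-2/15, 13/15, -2/15, -4/15] . (h_0, h_1, h_3, h_4) = 1
  [-2/15, -8/15, 14/15, -1/5] . (h_0, h_1, h_3, h_4) = 1
  [-1/5, -1/15, -8/15, 13/15] . (h_0, h_1, h_3, h_4) = 1

Solving yields:
  h_0 = 76095/11813
  h_1 = 63015/11813
  h_3 = 77475/11813
  h_4 = 83715/11813

Starting state is 4, so the expected hitting time is h_4 = 83715/11813.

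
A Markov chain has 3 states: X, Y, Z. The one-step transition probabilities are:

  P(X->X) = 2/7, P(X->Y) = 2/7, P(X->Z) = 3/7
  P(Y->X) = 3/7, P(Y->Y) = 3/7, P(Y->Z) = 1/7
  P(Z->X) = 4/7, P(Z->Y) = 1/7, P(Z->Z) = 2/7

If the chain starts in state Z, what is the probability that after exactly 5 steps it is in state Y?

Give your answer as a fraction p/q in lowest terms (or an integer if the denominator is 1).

Computing P^5 by repeated multiplication:
P^1 =
  X: [2/7, 2/7, 3/7]
  Y: [3/7, 3/7, 1/7]
  Z: [4/7, 1/7, 2/7]
P^2 =
  X: [22/49, 13/49, 2/7]
  Y: [19/49, 16/49, 2/7]
  Z: [19/49, 13/49, 17/49]
P^3 =
  X: [139/343, 97/343, 107/343]
  Y: [142/343, 100/343, 101/343]
  Z: [145/343, 94/343, 104/343]
P^4 =
  X: [997/2401, 676/2401, 104/343]
  Y: [988/2401, 685/2401, 104/343]
  Z: [988/2401, 676/2401, 737/2401]
P^5 =
  X: [6934/16807, 4750/16807, 5123/16807]
  Y: [6943/16807, 4759/16807, 5105/16807]
  Z: [6952/16807, 4741/16807, 5114/16807]

(P^5)[Z -> Y] = 4741/16807

Answer: 4741/16807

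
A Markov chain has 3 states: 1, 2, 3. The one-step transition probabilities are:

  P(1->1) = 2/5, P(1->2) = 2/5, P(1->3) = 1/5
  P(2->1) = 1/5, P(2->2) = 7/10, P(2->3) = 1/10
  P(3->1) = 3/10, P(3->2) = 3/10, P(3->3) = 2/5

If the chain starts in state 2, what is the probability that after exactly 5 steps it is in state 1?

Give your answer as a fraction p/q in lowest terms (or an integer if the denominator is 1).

Answer: 1087/4000

Derivation:
Computing P^5 by repeated multiplication:
P^1 =
  1: [2/5, 2/5, 1/5]
  2: [1/5, 7/10, 1/10]
  3: [3/10, 3/10, 2/5]
P^2 =
  1: [3/10, 1/2, 1/5]
  2: [1/4, 3/5, 3/20]
  3: [3/10, 9/20, 1/4]
P^3 =
  1: [7/25, 53/100, 19/100]
  2: [53/200, 113/200, 17/100]
  3: [57/200, 51/100, 41/200]
P^4 =
  1: [11/40, 27/50, 37/200]
  2: [27/100, 221/400, 71/400]
  3: [111/400, 213/400, 19/100]
P^5 =
  1: [547/2000, 1087/2000, 183/1000]
  2: [1087/4000, 137/250, 721/4000]
  3: [549/2000, 2163/4000, 739/4000]

(P^5)[2 -> 1] = 1087/4000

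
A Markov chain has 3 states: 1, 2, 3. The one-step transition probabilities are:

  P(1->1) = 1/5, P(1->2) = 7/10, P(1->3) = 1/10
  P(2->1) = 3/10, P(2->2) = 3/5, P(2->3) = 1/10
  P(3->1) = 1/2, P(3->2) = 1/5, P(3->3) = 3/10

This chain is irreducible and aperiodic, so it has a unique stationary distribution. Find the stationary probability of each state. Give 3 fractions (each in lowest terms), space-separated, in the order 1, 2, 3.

Answer: 13/44 51/88 1/8

Derivation:
The stationary distribution satisfies pi = pi * P, i.e.:
  pi_1 = 1/5*pi_1 + 3/10*pi_2 + 1/2*pi_3
  pi_2 = 7/10*pi_1 + 3/5*pi_2 + 1/5*pi_3
  pi_3 = 1/10*pi_1 + 1/10*pi_2 + 3/10*pi_3
with normalization: pi_1 + pi_2 + pi_3 = 1.

Using the first 2 balance equations plus normalization, the linear system A*pi = b is:
  [-4/5, 3/10, 1/2] . pi = 0
  [7/10, -2/5, 1/5] . pi = 0
  [1, 1, 1] . pi = 1

Solving yields:
  pi_1 = 13/44
  pi_2 = 51/88
  pi_3 = 1/8

Verification (pi * P):
  13/44*1/5 + 51/88*3/10 + 1/8*1/2 = 13/44 = pi_1  (ok)
  13/44*7/10 + 51/88*3/5 + 1/8*1/5 = 51/88 = pi_2  (ok)
  13/44*1/10 + 51/88*1/10 + 1/8*3/10 = 1/8 = pi_3  (ok)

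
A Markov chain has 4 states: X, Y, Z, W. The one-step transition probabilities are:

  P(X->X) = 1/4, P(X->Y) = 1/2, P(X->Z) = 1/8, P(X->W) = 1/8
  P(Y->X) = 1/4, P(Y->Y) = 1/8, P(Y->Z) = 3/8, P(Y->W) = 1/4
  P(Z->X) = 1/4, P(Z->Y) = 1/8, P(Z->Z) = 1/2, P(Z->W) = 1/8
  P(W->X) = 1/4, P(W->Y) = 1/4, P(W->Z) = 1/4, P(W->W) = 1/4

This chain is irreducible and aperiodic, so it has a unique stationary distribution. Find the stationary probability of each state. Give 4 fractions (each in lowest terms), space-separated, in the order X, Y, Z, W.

The stationary distribution satisfies pi = pi * P, i.e.:
  pi_X = 1/4*pi_X + 1/4*pi_Y + 1/4*pi_Z + 1/4*pi_W
  pi_Y = 1/2*pi_X + 1/8*pi_Y + 1/8*pi_Z + 1/4*pi_W
  pi_Z = 1/8*pi_X + 3/8*pi_Y + 1/2*pi_Z + 1/4*pi_W
  pi_W = 1/8*pi_X + 1/4*pi_Y + 1/8*pi_Z + 1/4*pi_W
with normalization: pi_X + pi_Y + pi_Z + pi_W = 1.

Using the first 3 balance equations plus normalization, the linear system A*pi = b is:
  [-3/4, 1/4, 1/4, 1/4] . pi = 0
  [1/2, -7/8, 1/8, 1/4] . pi = 0
  [1/8, 3/8, -1/2, 1/4] . pi = 0
  [1, 1, 1, 1] . pi = 1

Solving yields:
  pi_X = 1/4
  pi_Y = 53/220
  pi_Z = 73/220
  pi_W = 39/220

Verification (pi * P):
  1/4*1/4 + 53/220*1/4 + 73/220*1/4 + 39/220*1/4 = 1/4 = pi_X  (ok)
  1/4*1/2 + 53/220*1/8 + 73/220*1/8 + 39/220*1/4 = 53/220 = pi_Y  (ok)
  1/4*1/8 + 53/220*3/8 + 73/220*1/2 + 39/220*1/4 = 73/220 = pi_Z  (ok)
  1/4*1/8 + 53/220*1/4 + 73/220*1/8 + 39/220*1/4 = 39/220 = pi_W  (ok)

Answer: 1/4 53/220 73/220 39/220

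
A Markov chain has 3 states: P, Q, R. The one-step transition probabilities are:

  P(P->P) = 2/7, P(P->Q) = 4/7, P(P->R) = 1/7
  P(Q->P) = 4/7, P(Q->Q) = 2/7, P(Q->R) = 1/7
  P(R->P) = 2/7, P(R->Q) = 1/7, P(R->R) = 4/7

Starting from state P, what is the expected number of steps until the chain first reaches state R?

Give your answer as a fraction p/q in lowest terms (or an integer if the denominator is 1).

Answer: 7

Derivation:
Let h_i = expected steps to first reach R from state i.
Boundary: h_R = 0.
First-step equations for the other states:
  h_P = 1 + 2/7*h_P + 4/7*h_Q + 1/7*h_R
  h_Q = 1 + 4/7*h_P + 2/7*h_Q + 1/7*h_R

Substituting h_R = 0 and rearranging gives the linear system (I - Q) h = 1:
  [5/7, -4/7] . (h_P, h_Q) = 1
  [-4/7, 5/7] . (h_P, h_Q) = 1

Solving yields:
  h_P = 7
  h_Q = 7

Starting state is P, so the expected hitting time is h_P = 7.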